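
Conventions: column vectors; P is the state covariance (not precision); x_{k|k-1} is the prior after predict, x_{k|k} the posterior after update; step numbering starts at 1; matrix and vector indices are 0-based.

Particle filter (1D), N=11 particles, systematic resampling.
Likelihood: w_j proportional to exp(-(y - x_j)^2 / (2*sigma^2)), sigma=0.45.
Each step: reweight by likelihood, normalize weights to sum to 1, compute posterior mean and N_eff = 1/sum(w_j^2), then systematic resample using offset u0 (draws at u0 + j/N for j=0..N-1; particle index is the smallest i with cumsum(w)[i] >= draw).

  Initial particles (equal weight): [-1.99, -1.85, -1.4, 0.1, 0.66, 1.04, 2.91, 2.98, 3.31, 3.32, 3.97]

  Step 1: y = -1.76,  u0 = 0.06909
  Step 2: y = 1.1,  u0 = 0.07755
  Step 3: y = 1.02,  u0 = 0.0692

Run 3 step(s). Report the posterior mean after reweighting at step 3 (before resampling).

post_mean = -1.4000

step 1: w=[0.3396, 0.3793, 0.2810, 0.0001, 0.0000, 0.0000, 0.0000, 0.0000, 0.0000, 0.0000, 0.0000]  mean=-1.7709  Neff=2.9570  idx=[0, 0, 0, 1, 1, 1, 1, 1, 2, 2, 2]
step 2: w=[0.0001, 0.0001, 0.0001, 0.0008, 0.0008, 0.0008, 0.0008, 0.0008, 0.3319, 0.3319, 0.3319]  mean=-1.4019  Neff=3.0252  idx=[8, 8, 8, 9, 9, 9, 9, 10, 10, 10, 10]
step 3: w=[0.0909, 0.0909, 0.0909, 0.0909, 0.0909, 0.0909, 0.0909, 0.0909, 0.0909, 0.0909, 0.0909]  mean=-1.4000  Neff=11.0000  idx=[0, 1, 2, 3, 4, 5, 6, 7, 8, 9, 10]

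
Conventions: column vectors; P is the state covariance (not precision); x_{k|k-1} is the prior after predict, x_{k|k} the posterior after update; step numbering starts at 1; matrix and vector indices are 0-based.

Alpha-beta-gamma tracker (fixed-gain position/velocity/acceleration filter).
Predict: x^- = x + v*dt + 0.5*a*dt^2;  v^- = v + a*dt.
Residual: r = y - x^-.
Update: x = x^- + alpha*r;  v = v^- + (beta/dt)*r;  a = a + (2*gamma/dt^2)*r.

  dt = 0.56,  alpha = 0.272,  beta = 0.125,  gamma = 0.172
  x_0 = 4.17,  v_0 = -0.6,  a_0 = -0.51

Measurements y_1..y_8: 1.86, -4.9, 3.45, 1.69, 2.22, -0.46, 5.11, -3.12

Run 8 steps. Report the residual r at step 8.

step 1: x_pred=3.7540  r=-1.8940  x^+=3.2389  v^+=-1.3084  a^+=-2.5876
step 2: x_pred=2.1004  r=-7.0004  x^+=0.1963  v^+=-4.3200  a^+=-10.2667
step 3: x_pred=-3.8327  r=7.2827  x^+=-1.8518  v^+=-8.4438  a^+=-2.2780
step 4: x_pred=-6.9375  r=8.6275  x^+=-4.5908  v^+=-7.7936  a^+=7.1859
step 5: x_pred=-7.8285  r=10.0485  x^+=-5.0953  v^+=-1.5266  a^+=18.2085
step 6: x_pred=-3.0951  r=2.6351  x^+=-2.3784  v^+=9.2584  a^+=21.0991
step 7: x_pred=6.1147  r=-1.0047  x^+=5.8414  v^+=20.8496  a^+=19.9970
step 8: x_pred=20.6527  r=-23.7727  x^+=14.1866  v^+=26.7415  a^+=-6.0802

resid = -23.7727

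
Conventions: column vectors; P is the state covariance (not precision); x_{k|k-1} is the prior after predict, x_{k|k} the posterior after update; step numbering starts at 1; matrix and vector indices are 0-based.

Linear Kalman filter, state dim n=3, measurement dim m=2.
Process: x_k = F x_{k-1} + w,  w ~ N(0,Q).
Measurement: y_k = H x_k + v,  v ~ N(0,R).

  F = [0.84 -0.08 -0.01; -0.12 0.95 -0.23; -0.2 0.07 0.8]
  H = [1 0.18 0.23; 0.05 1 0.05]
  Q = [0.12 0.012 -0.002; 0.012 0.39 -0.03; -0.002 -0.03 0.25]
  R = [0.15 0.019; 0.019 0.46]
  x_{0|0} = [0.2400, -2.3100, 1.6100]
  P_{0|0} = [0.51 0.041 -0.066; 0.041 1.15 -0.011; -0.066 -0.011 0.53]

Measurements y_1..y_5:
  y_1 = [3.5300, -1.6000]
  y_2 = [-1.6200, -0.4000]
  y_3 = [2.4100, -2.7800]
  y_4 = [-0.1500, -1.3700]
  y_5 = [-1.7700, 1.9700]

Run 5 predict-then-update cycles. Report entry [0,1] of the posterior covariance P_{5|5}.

P_post[0,1] = -0.0110

step 1: x^-=[0.3703, -2.5936, 1.0783]  P^-=[0.4828 -0.0799 -0.1391; -0.0799 1.4551 -0.0518; -0.1391 -0.0518 0.6340]  S=[0.6165 0.2108; 0.2108 1.9040]  K=[0.7476 -0.1157; 0.0164 0.7589; 0.0007 -0.0143]  nu=[3.3785, 0.9212]  x^+=[2.7894, -1.8390, 1.0675]  P^+=[0.1493 -0.0395 -0.1403; -0.0395 0.3530 -0.0312; -0.1403 -0.0312 0.6336]
step 2: x^-=[2.4795, -2.3273, 0.1674]  P^-=[0.2353 -0.0336 -0.1296; -0.0336 0.7591 -0.1279; -0.1296 -0.1279 0.7057]  S=[0.3649 0.1030; 0.1030 1.2047]  K=[0.5669 -0.0720; 0.0262 0.6212; 0.0510 -0.0866]  nu=[-3.7191, 1.7950]  x^+=[0.2421, -1.3099, -0.1778]  P^+=[0.1202 -0.0213 -0.1422; -0.0213 0.2906 -0.0666; -0.1422 -0.0666 0.6966]
step 3: x^-=[0.3099, -1.2326, -0.2823]  P^-=[0.2119 -0.0111 -0.1225; -0.0111 0.7170 -0.1742; -0.1225 -0.1742 0.7407]  S=[0.3495 0.1068; 0.1068 1.1602]  K=[0.5367 -0.0551; 0.0376 0.6065; 0.0873 -0.1315]  nu=[2.3869, -1.5488]  x^+=[1.6763, -2.0823, 0.1299]  P^+=[0.1140 -0.0139 -0.1393; -0.0139 0.2848 -0.0879; -0.1393 -0.0879 0.7204]
step 4: x^-=[1.5734, -2.2092, -0.3771]  P^-=[0.2064 -0.0047 -0.1177; -0.0047 0.7207 -0.1966; -0.1177 -0.1966 0.7521]  S=[0.3474 0.1087; 0.1087 1.1624]  K=[0.5293 -0.0498; 0.0395 0.6077; 0.1047 -0.1516]  nu=[-1.2390, 0.7794]  x^+=[0.8788, -1.7846, -0.6250]  P^+=[0.1119 -0.0116 -0.1365; -0.0116 0.2857 -0.0972; -0.1365 -0.0972 0.7251]
step 5: x^-=[0.8872, -1.6570, -0.8007]  P^-=[0.2046 -0.0034 -0.1148; -0.0034 0.7254 -0.2049; -0.1148 -0.2049 0.7530]  S=[0.3469 0.1090; 0.1090 1.1664]  K=[0.5270 -0.0483; 0.0393 0.6093; 0.1120 -0.1588]  nu=[-2.1748, 3.6227]  x^+=[-0.4339, 0.4648, -1.6195]  P^+=[0.1110 -0.0110 -0.1345; -0.0110 0.2866 -0.1003; -0.1345 -0.1003 0.7231]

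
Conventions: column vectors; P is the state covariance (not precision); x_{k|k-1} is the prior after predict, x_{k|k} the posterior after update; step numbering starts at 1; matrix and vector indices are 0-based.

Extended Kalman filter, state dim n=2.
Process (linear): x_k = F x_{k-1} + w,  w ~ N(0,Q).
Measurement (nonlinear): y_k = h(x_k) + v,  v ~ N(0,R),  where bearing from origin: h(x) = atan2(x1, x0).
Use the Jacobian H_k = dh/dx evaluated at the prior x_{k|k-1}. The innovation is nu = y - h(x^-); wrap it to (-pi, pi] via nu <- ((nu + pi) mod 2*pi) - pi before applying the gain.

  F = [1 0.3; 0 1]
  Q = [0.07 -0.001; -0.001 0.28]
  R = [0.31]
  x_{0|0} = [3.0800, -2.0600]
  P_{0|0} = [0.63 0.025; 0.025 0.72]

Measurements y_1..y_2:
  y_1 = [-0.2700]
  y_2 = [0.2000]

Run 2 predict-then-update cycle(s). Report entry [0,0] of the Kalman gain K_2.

K[0,0] = 0.6066

step 1: x^-=[2.4620, -2.0600]  P^-=[0.7798 0.2400; 0.2400 1.0000]  H_jac=[0.1999 0.2389]  S=[0.4212]  K=[0.5063; 0.6812]  nu=[0.4267]  x^+=[2.6780, -1.7693]  P^+=[0.6719 0.0948; 0.0948 0.8046]
step 2: x^-=[2.1472, -1.7693]  P^-=[0.8711 0.3351; 0.3351 1.0846]  H_jac=[0.2286 0.2774]  S=[0.4814]  K=[0.6066; 0.7840]  nu=[0.8892]  x^+=[2.6867, -1.0722]  P^+=[0.6939 0.1062; 0.1062 0.7887]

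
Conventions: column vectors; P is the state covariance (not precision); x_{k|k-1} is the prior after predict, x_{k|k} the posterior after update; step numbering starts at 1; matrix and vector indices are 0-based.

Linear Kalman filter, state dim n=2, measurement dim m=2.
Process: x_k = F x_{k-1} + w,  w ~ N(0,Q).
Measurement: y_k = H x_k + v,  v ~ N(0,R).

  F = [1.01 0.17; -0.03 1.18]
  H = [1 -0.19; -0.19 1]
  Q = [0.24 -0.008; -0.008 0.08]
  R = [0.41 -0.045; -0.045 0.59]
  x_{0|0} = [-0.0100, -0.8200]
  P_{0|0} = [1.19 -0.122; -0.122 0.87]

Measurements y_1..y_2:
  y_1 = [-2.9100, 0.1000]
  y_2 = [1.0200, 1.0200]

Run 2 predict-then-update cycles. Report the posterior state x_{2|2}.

step 1: x^-=[-0.1495, -0.9673]  P^-=[1.4372 -0.0143; -0.0143 1.3011]  S=[1.8996 -0.5801; -0.5801 1.9484]  K=[0.7843 0.0860; 0.0733 0.6910]  nu=[-2.9443, 1.0389]  x^+=[-2.3693, -0.4654]  P^+=[0.3326 0.0787; 0.0787 0.4193]
step 2: x^-=[-2.4721, -0.4781]  P^-=[0.6184 0.1594; 0.1594 0.6586]  S=[0.9917 -0.1225; -0.1225 1.2104]  K=[0.6049 0.0958; 0.0999 0.5292]  nu=[3.4012, 1.0284]  x^+=[-0.3160, 0.4060]  P^+=[0.2586 0.0785; 0.0785 0.3227]

x_post = [-0.3160, 0.4060]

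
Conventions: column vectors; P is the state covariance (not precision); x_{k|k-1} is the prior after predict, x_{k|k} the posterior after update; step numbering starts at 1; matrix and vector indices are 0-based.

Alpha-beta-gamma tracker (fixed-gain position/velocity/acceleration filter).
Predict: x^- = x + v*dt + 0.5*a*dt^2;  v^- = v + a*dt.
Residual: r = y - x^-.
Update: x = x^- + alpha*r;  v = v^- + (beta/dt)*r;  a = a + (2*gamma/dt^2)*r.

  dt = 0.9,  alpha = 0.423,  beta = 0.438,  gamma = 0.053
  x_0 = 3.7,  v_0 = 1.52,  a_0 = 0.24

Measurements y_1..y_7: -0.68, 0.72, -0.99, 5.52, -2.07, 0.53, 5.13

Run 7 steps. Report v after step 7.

v_post = 2.5861

step 1: x_pred=5.1652  r=-5.8452  x^+=2.6927  v^+=-1.1087  a^+=-0.5249
step 2: x_pred=1.4823  r=-0.7623  x^+=1.1598  v^+=-1.9521  a^+=-0.6247
step 3: x_pred=-0.8500  r=-0.1400  x^+=-0.9092  v^+=-2.5824  a^+=-0.6430
step 4: x_pred=-3.4938  r=9.0138  x^+=0.3190  v^+=1.2256  a^+=0.5366
step 5: x_pred=1.6394  r=-3.7094  x^+=0.0703  v^+=-0.0967  a^+=0.0512
step 6: x_pred=0.0040  r=0.5260  x^+=0.2265  v^+=0.2053  a^+=0.1200
step 7: x_pred=0.4599  r=4.6701  x^+=2.4353  v^+=2.5861  a^+=0.7311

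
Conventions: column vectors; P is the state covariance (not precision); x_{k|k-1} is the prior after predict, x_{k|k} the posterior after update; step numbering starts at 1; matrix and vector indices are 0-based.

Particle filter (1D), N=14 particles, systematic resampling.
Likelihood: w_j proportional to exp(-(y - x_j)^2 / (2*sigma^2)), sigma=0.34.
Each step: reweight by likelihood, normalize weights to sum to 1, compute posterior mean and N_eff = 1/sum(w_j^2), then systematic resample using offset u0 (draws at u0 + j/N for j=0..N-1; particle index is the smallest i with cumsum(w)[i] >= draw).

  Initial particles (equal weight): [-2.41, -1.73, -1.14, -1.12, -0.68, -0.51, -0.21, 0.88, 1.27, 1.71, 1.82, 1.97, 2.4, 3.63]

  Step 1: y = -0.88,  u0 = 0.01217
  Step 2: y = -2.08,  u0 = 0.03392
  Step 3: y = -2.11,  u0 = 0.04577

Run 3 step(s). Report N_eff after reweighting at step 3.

N_eff = 12.1162

step 1: w=[0.0000, 0.0141, 0.2402, 0.2508, 0.2707, 0.1780, 0.0462, 0.0000, 0.0000, 0.0000, 0.0000, 0.0000, 0.0000, 0.0000]  mean=-0.8638  Neff=4.3883  idx=[1, 2, 2, 2, 3, 3, 3, 4, 4, 4, 4, 5, 5, 5]
step 2: w=[0.8280, 0.0308, 0.0308, 0.0308, 0.0261, 0.0261, 0.0261, 0.0003, 0.0003, 0.0003, 0.0003, 0.0000, 0.0000, 0.0000]  mean=-1.6264  Neff=1.4482  idx=[0, 0, 0, 0, 0, 0, 0, 0, 0, 0, 0, 0, 3, 5]
step 3: w=[0.0829, 0.0829, 0.0829, 0.0829, 0.0829, 0.0829, 0.0829, 0.0829, 0.0829, 0.0829, 0.0829, 0.0829, 0.0026, 0.0022]  mean=-1.7271  Neff=12.1162  idx=[0, 1, 2, 3, 3, 4, 5, 6, 7, 8, 9, 10, 10, 11]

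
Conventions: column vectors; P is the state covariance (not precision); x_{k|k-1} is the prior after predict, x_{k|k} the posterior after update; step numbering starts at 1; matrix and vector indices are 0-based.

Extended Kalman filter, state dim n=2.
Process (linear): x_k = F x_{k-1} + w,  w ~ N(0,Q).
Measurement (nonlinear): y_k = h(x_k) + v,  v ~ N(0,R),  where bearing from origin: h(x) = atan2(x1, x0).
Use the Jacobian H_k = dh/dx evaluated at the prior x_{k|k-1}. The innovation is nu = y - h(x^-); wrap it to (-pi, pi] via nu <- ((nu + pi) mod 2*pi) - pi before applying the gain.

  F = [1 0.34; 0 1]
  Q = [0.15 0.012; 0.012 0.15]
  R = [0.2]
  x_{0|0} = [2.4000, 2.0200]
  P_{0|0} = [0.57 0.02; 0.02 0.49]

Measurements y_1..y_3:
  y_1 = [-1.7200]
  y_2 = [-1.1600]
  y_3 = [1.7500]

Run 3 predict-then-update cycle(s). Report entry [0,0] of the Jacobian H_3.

H_jac[0,0] = -0.0013

step 1: x^-=[3.0868, 2.0200]  P^-=[0.7902 0.1986; 0.1986 0.6400]  H_jac=[-0.1484 0.2268]  S=[0.2370]  K=[-0.3049; 0.4882]  nu=[-2.2995]  x^+=[3.7879, 0.8974]  P^+=[0.7682 0.2339; 0.2339 0.5835]
step 2: x^-=[4.0930, 0.8974]  P^-=[1.1447 0.4443; 0.4443 0.7335]  H_jac=[-0.0511 0.2331]  S=[0.2323]  K=[0.1940; 0.6384]  nu=[-1.3758]  x^+=[3.8261, 0.0190]  P^+=[1.1360 0.4155; 0.4155 0.6388]
step 3: x^-=[3.8326, 0.0190]  P^-=[1.6424 0.6447; 0.6447 0.7888]  H_jac=[-0.0013 0.2609]  S=[0.2533]  K=[0.6558; 0.8094]  nu=[1.7450]  x^+=[4.9769, 1.4314]  P^+=[1.5334 0.5103; 0.5103 0.6229]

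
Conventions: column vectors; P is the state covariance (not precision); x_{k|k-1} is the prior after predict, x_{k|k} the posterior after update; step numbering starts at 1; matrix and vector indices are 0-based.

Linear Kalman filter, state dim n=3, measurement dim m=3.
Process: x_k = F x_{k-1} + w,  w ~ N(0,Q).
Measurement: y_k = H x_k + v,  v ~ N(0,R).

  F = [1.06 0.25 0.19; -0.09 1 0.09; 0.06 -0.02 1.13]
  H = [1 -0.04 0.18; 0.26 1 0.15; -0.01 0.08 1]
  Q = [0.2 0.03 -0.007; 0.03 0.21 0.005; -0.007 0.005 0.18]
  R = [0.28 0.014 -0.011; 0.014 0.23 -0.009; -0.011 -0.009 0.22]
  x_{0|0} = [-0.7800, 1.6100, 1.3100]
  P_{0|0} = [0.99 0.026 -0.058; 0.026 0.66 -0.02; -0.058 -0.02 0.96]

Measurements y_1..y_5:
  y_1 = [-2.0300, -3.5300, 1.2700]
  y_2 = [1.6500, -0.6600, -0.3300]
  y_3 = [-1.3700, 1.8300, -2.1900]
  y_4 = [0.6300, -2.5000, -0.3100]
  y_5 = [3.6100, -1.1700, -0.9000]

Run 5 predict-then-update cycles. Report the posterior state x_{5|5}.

x_post = [1.8248, -1.4179, -0.5669]

step 1: x^-=[-0.1754, 1.7981, 1.4013]  P^-=[1.3768 0.1352 0.1829; 0.1352 0.8785 0.0687; 0.1829 0.0687 1.4026]  S=[1.7577 0.5564 0.4166; 0.5564 1.3382 0.3864; 0.4166 0.3864 1.6355]  K=[0.7974 0.0905 -0.1145; -0.1686 0.7768 -0.0564; 0.0516 -0.0234 0.8522]  nu=[-2.0349, -5.4927, -0.2769]  x^+=[-2.2634, -2.1097, 1.1889]  P^+=[0.2304 -0.0223 -0.0307; -0.0223 0.1875 -0.0328; -0.0307 -0.0328 0.1895]
step 2: x^-=[-2.7008, -1.7990, 1.2498]  P^-=[0.4502 0.0256 0.0013; 0.0256 0.3995 -0.0161; 0.0013 -0.0161 0.4202]  S=[0.7431 0.1492 0.0626; 0.1492 0.6780 0.0691; 0.0626 0.0691 0.6401]  K=[0.5931 0.0872 -0.0692; -0.1135 0.6238 -0.0319; 0.0512 -0.0079 0.6502]  nu=[4.0538, 1.6537, -1.4629]  x^+=[-0.0509, -1.1809, 0.4931]  P^+=[0.1711 -0.0125 -0.0198; -0.0125 0.1489 -0.0234; -0.0198 -0.0234 0.1442]
step 3: x^-=[-0.2555, -1.1319, 0.5778]  P^-=[0.3899 0.0339 0.0037; 0.0339 0.3598 -0.0095; 0.0037 -0.0095 0.3632]  S=[0.6810 0.1434 0.0560; 0.1434 0.6394 0.0649; 0.0560 0.0649 0.5839]  K=[0.5567 0.0936 -0.0595; -0.0980 0.5988 -0.0248; 0.0518 -0.0024 0.6160]  nu=[-1.2638, 2.9417, -2.6798]  x^+=[-0.5243, 0.8198, -1.1454]  P^+=[0.1607 -0.0093 -0.0177; -0.0093 0.1422 -0.0212; -0.0177 -0.0212 0.1365]
step 4: x^-=[-0.5685, 0.7639, -1.3422]  P^-=[0.3803 0.0370 0.0045; 0.0370 0.3527 -0.0077; 0.0045 -0.0077 0.3535]  S=[0.6711 0.1445 0.0554; 0.1445 0.6337 0.0651; 0.0554 0.0651 0.5744]  K=[0.5497 0.0961 -0.0575; -0.0939 0.5938 -0.0231; 0.0519 -0.0010 0.6094]  nu=[1.4706, -2.9147, 0.9654]  x^+=[-0.0956, -1.1271, -0.6747]  P^+=[0.1587 -0.0084 -0.0173; -0.0084 0.1407 -0.0207; -0.0173 -0.0207 0.1350]
step 5: x^-=[-0.5112, -1.1792, -0.7456]  P^-=[0.3786 0.0379 0.0047; 0.0379 0.3512 -0.0072; 0.0047 -0.0072 0.3516]  S=[0.6693 0.1451 0.0553; 0.1451 0.6326 0.0652; 0.0553 0.0652 0.5726]  K=[0.5484 0.0968 -0.0571; -0.0928 0.5926 -0.0227; 0.0519 -0.0006 0.6080]  nu=[4.2083, 0.2540, -0.0651]  x^+=[1.8248, -1.4179, -0.5669]  P^+=[0.1583 -0.0081 -0.0172; -0.0081 0.1404 -0.0206; -0.0172 -0.0206 0.1347]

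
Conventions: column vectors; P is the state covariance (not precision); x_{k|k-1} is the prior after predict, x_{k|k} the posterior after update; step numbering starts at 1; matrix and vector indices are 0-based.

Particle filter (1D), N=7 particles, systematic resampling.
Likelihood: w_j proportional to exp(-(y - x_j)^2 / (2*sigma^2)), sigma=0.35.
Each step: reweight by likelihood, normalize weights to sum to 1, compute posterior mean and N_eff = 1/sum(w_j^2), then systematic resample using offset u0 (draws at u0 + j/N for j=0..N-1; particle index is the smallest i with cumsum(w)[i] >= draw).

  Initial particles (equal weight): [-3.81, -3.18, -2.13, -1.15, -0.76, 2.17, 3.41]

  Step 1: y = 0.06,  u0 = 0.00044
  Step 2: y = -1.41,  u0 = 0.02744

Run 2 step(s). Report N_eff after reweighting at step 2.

step 1: w=[0.0000, 0.0000, 0.0000, 0.0380, 0.9620, 0.0000, 0.0000]  mean=-0.7748  Neff=1.0789  idx=[3, 4, 4, 4, 4, 4, 4]
step 2: w=[0.4150, 0.0975, 0.0975, 0.0975, 0.0975, 0.0975, 0.0975]  mean=-0.9219  Neff=4.3614  idx=[0, 0, 0, 1, 2, 4, 5]

N_eff = 4.3614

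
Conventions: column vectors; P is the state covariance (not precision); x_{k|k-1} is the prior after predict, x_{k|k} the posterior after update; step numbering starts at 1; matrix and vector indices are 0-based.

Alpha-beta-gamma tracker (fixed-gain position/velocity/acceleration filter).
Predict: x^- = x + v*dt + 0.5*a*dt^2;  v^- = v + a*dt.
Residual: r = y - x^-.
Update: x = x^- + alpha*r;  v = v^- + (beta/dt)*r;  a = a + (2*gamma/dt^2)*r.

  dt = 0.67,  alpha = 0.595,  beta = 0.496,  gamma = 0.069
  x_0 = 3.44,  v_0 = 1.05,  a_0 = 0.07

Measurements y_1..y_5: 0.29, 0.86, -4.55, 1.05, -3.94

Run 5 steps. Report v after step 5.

step 1: x_pred=4.1592  r=-3.8692  x^+=1.8570  v^+=-1.7675  a^+=-1.1195
step 2: x_pred=0.4216  r=0.4384  x^+=0.6824  v^+=-2.1929  a^+=-0.9847
step 3: x_pred=-1.0078  r=-3.5422  x^+=-3.1154  v^+=-5.4749  a^+=-2.0736
step 4: x_pred=-7.2490  r=8.2990  x^+=-2.3111  v^+=-0.7205  a^+=0.4777
step 5: x_pred=-2.6866  r=-1.2534  x^+=-3.4324  v^+=-1.3283  a^+=0.0924

v_post = -1.3283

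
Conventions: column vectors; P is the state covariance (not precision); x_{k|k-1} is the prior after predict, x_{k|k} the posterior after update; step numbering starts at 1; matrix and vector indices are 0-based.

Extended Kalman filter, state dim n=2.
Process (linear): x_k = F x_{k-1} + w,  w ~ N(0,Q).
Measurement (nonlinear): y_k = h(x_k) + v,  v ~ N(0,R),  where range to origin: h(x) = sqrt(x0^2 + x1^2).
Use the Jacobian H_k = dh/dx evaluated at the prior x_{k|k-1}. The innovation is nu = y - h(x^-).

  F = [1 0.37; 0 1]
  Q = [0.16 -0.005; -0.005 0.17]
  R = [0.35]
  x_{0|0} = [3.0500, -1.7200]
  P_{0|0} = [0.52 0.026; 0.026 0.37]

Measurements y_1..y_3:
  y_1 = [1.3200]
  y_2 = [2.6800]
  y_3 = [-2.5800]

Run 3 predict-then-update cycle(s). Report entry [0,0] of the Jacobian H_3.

step 1: x^-=[2.4136, -1.7200]  P^-=[0.7499 0.1579; 0.1579 0.5400]  H_jac=[0.8144 -0.5803]  S=[0.8799]  K=[0.5899; -0.2100]  nu=[-1.6438]  x^+=[1.4440, -1.3748]  P^+=[0.4437 0.2669; 0.2669 0.5012]
step 2: x^-=[0.9353, -1.3748]  P^-=[0.8698 0.4473; 0.4473 0.6712]  H_jac=[0.5625 -0.8268]  S=[0.6679]  K=[0.1788; -0.4541]  nu=[1.0172]  x^+=[1.1172, -1.8367]  P^+=[0.8485 0.5016; 0.5016 0.5335]
step 3: x^-=[0.4376, -1.8367]  P^-=[1.4527 0.6940; 0.6940 0.7035]  H_jac=[0.2318 -0.9728]  S=[0.7808]  K=[-0.4334; -0.6704]  nu=[-4.4681]  x^+=[2.3739, 1.1589]  P^+=[1.3060 0.4671; 0.4671 0.3525]

H_jac[0,0] = 0.2318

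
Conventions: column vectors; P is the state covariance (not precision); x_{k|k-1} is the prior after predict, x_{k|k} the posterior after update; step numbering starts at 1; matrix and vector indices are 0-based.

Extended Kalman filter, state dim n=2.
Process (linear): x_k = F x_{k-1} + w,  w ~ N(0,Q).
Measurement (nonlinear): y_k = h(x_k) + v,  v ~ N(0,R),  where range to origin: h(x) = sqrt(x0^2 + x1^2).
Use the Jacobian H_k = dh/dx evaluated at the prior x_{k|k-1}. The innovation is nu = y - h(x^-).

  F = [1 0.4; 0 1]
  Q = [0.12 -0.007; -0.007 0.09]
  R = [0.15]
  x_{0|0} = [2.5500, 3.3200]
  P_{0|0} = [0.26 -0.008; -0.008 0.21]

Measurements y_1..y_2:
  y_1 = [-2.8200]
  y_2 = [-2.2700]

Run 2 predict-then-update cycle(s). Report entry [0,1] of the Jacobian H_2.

step 1: x^-=[3.8780, 3.3200]  P^-=[0.4072 0.0690; 0.0690 0.3000]  H_jac=[0.7596 0.6503]  S=[0.5800]  K=[0.6107; 0.4267]  nu=[-7.9250]  x^+=[-0.9614, -0.0618]  P^+=[0.1909 -0.0821; -0.0821 0.1944]
step 2: x^-=[-0.9862, -0.0618]  P^-=[0.2763 -0.0114; -0.0114 0.2844]  H_jac=[-0.9980 -0.0626]  S=[0.4249]  K=[-0.6473; -0.0151]  nu=[-3.2581]  x^+=[1.1228, -0.0126]  P^+=[0.0983 -0.0156; -0.0156 0.2843]

H_jac[0,1] = -0.0626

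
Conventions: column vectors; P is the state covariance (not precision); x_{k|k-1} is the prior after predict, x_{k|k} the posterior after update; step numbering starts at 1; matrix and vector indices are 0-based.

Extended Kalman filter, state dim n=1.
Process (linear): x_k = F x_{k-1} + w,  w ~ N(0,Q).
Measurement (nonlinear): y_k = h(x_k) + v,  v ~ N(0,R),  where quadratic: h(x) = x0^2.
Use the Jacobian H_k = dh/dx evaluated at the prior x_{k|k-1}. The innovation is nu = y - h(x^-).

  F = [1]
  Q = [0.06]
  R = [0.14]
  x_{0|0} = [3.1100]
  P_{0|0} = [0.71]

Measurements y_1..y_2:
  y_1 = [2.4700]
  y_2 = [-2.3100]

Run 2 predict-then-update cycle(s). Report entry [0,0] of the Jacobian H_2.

step 1: x^-=[3.1100]  P^-=[0.7700]  H_jac=[6.2200]  S=[29.9301]  K=[0.1600]  nu=[-7.2021]  x^+=[1.9575]  P^+=[0.0036]
step 2: x^-=[1.9575]  P^-=[0.0636]  H_jac=[3.9150]  S=[1.1149]  K=[0.2233]  nu=[-6.1419]  x^+=[0.5857]  P^+=[0.0080]

H_jac[0,0] = 3.9150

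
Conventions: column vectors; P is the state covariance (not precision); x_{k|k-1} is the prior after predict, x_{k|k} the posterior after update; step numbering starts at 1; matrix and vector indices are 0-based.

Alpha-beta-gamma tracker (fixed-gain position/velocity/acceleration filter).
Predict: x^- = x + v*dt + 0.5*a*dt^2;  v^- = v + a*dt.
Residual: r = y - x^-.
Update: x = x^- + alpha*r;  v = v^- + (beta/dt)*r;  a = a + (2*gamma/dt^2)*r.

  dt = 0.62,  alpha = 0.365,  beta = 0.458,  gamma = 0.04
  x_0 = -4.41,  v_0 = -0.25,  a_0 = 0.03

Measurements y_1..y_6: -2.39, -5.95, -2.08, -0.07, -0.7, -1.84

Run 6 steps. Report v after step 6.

step 1: x_pred=-4.5592  r=2.1692  x^+=-3.7675  v^+=1.3710  a^+=0.4815
step 2: x_pred=-2.8249  r=-3.1251  x^+=-3.9656  v^+=-0.6390  a^+=-0.1689
step 3: x_pred=-4.3942  r=2.3142  x^+=-3.5495  v^+=0.9658  a^+=0.3127
step 4: x_pred=-2.8906  r=2.8206  x^+=-1.8611  v^+=3.2433  a^+=0.8997
step 5: x_pred=0.3227  r=-1.0227  x^+=-0.0506  v^+=3.0457  a^+=0.6869
step 6: x_pred=1.9697  r=-3.8097  x^+=0.5792  v^+=0.6573  a^+=-0.1060

v_post = 0.6573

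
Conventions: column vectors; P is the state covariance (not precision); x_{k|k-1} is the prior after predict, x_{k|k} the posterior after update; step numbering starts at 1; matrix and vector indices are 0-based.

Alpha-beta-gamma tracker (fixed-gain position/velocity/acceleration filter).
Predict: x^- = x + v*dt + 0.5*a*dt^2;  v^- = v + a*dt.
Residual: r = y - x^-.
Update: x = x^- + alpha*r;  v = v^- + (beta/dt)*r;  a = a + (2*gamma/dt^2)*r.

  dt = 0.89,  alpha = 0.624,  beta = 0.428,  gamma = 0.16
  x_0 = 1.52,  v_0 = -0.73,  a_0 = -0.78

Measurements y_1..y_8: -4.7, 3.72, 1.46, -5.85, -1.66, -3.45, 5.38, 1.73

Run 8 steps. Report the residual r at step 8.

step 1: x_pred=0.5614  r=-5.2614  x^+=-2.7217  v^+=-3.9544  a^+=-2.9055
step 2: x_pred=-7.3919  r=11.1119  x^+=-0.4581  v^+=-1.1966  a^+=1.5835
step 3: x_pred=-0.8959  r=2.3559  x^+=0.5742  v^+=1.3457  a^+=2.5353
step 4: x_pred=2.7759  r=-8.6259  x^+=-2.6067  v^+=-0.5461  a^+=-0.9495
step 5: x_pred=-3.4687  r=1.8087  x^+=-2.3401  v^+=-0.5213  a^+=-0.2188
step 6: x_pred=-2.8907  r=-0.5593  x^+=-3.2397  v^+=-0.9850  a^+=-0.4447
step 7: x_pred=-4.2925  r=9.6725  x^+=1.7431  v^+=3.2707  a^+=3.4629
step 8: x_pred=6.0255  r=-4.2955  x^+=3.3451  v^+=4.2869  a^+=1.7275

resid = -4.2955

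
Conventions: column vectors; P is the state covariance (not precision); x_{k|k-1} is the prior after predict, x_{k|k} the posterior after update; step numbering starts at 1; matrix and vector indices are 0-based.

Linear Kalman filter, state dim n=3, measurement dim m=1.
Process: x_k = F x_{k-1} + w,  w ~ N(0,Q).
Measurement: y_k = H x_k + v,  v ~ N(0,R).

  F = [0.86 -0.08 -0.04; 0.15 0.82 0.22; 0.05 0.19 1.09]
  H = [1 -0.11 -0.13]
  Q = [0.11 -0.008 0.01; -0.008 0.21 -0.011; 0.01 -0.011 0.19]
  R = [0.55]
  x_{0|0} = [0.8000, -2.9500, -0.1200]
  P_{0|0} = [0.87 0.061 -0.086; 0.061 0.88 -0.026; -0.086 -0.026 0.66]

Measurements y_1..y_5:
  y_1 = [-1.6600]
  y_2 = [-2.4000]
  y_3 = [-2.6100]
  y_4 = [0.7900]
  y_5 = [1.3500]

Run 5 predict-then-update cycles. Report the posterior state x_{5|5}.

x_post = [-0.0464, -2.5198, -2.7287]

step 1: x^-=[0.9288, -2.3254, -0.6513]  P^-=[0.7575 0.0685 -0.0630; 0.0685 0.8532 0.2558; -0.0630 0.2558 0.9891]  S=[1.3432]  K=[0.5645; -0.0436; -0.1636]  nu=[-2.9293]  x^+=[-0.7246, -2.1977, -0.1721]  P^+=[0.3296 0.1016 0.0610; 0.1016 0.8506 0.2462; 0.0610 0.2462 0.9532]
step 2: x^-=[-0.4405, -1.9486, -0.6414]  P^-=[0.3441 0.0395 0.0196; 0.0395 0.9534 0.6006; 0.0196 0.6006 1.4646]  S=[0.9338]  K=[0.3611; -0.1536; -0.2536]  nu=[-2.2572]  x^+=[-1.2556, -1.6019, -0.0689]  P^+=[0.2223 0.0913 0.1051; 0.0913 0.9313 0.5643; 0.1051 0.5643 1.4045]
step 3: x^-=[-0.9489, -1.5171, -0.4422]  P^-=[0.2665 0.0014 0.0036; 0.0014 1.1422 1.0252; 0.0036 1.0252 2.1397]  S=[0.8945]  K=[0.2972; -0.2879; -0.4330]  nu=[-1.8854]  x^+=[-1.5093, -0.9742, 0.3742]  P^+=[0.1875 0.0779 0.1187; 0.0779 1.0680 0.9137; 0.1187 0.9137 1.9720]
step 4: x^-=[-1.2350, -0.9429, 0.1473]  P^-=[0.2456 -0.0415 -0.0473; -0.0415 1.3845 1.5106; -0.0473 1.5106 2.9648]  S=[0.9271]  K=[0.2765; -0.4209; -0.6460]  nu=[1.9404]  x^+=[-0.6985, -1.7596, -1.1062]  P^+=[0.1747 0.0663 0.1183; 0.0663 1.2202 1.2586; 0.1183 1.2586 2.5779]
step 5: x^-=[-0.4157, -1.7910, -1.5750]  P^-=[0.2420 -0.0840 -0.1115; -0.0840 1.6374 2.0014; -0.1115 2.0014 3.8328]  S=[0.9813]  K=[0.2708; -0.5343; -0.8458]  nu=[1.3640]  x^+=[-0.0464, -2.5198, -2.7287]  P^+=[0.1700 0.0580 0.1132; 0.0580 1.3573 1.5579; 0.1132 1.5579 3.1308]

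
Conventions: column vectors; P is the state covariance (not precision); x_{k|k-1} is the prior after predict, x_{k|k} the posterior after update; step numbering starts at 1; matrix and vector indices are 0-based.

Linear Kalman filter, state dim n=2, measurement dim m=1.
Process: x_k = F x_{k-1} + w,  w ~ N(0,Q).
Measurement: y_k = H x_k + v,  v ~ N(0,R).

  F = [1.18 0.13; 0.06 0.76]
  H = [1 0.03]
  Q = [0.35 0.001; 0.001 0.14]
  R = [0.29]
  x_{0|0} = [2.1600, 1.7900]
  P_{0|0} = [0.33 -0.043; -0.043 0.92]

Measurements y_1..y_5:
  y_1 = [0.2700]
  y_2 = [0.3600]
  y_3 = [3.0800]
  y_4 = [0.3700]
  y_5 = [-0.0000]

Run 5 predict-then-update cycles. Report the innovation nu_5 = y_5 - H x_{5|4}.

step 1: x^-=[2.7815, 1.4900]  P^-=[0.8118 0.0764; 0.0764 0.6687]  S=[1.1070]  K=[0.7354; 0.0871]  nu=[-2.5562]  x^+=[0.9016, 1.2674]  P^+=[0.2131 0.0055; 0.0055 0.6603]
step 2: x^-=[1.2287, 1.0173]  P^-=[0.6596 0.0863; 0.0863 0.5226]  S=[0.9552]  K=[0.6932; 0.1067]  nu=[-0.8992]  x^+=[0.6053, 0.9213]  P^+=[0.2006 0.0156; 0.0156 0.5118]
step 3: x^-=[0.8341, 0.7365]  P^-=[0.6427 0.0799; 0.0799 0.4377]  S=[0.9379]  K=[0.6878; 0.0992]  nu=[2.2238]  x^+=[2.3637, 0.9570]  P^+=[0.1990 0.0159; 0.0159 0.4285]
step 4: x^-=[2.9135, 0.8692]  P^-=[0.6392 0.0718; 0.0718 0.3897]  S=[0.9339]  K=[0.6868; 0.0894]  nu=[-2.5696]  x^+=[1.1488, 0.6394]  P^+=[0.1987 0.0145; 0.0145 0.3822]
step 5: x^-=[1.4387, 0.5549]  P^-=[0.6376 0.0659; 0.0659 0.3628]  S=[0.9319]  K=[0.6863; 0.0824]  nu=[-1.4553]  x^+=[0.4398, 0.4349]  P^+=[0.1986 0.0132; 0.0132 0.3565]

innov = [-1.4553]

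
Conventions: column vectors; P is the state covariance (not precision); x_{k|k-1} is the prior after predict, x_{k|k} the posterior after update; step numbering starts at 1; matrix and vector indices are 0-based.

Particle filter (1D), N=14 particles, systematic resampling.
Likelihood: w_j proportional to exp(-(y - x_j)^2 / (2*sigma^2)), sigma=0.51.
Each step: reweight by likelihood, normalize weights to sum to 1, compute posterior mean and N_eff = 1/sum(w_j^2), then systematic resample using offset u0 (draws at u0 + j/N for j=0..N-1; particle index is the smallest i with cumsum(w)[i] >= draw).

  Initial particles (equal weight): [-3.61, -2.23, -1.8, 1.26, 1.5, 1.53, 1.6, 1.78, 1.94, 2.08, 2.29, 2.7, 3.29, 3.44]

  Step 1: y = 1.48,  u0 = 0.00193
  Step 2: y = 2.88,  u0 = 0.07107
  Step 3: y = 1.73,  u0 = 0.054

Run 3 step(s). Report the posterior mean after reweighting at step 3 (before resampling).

post_mean = 1.8811

step 1: w=[0.0000, 0.0000, 0.0000, 0.1463, 0.1604, 0.1598, 0.1562, 0.1350, 0.1069, 0.0804, 0.0455, 0.0092, 0.0003, 0.0001]  mean=1.6644  Neff=7.3898  idx=[3, 3, 3, 4, 4, 5, 5, 6, 6, 7, 7, 8, 8, 9]
step 2: w=[0.0060, 0.0060, 0.0060, 0.0240, 0.0240, 0.0281, 0.0281, 0.0401, 0.0401, 0.0913, 0.0913, 0.1710, 0.1710, 0.2731]  mean=1.8653  Neff=6.4214  idx=[5, 7, 9, 9, 10, 11, 11, 12, 12, 12, 13, 13, 13, 13]
step 3: w=[0.0733, 0.0766, 0.0788, 0.0788, 0.0788, 0.0727, 0.0727, 0.0727, 0.0727, 0.0727, 0.0625, 0.0625, 0.0625, 0.0625]  mean=1.8811  Neff=13.8995  idx=[0, 1, 2, 3, 4, 5, 6, 7, 8, 9, 10, 11, 12, 13]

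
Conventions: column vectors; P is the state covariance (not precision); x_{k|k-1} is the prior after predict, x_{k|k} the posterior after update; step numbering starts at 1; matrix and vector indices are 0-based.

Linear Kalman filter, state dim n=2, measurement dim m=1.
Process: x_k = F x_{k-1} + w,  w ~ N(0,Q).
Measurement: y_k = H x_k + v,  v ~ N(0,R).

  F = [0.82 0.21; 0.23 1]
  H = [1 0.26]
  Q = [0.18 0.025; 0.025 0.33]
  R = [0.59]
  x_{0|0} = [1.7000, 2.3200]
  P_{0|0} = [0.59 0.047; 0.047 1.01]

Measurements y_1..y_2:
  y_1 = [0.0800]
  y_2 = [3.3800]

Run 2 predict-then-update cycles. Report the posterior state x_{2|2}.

x_post = [1.6899, 2.7427]

step 1: x^-=[1.8812, 2.7110]  P^-=[0.6374 0.3892; 0.3892 1.3928]  S=[1.5240]  K=[0.4847; 0.4930]  nu=[-2.5061]  x^+=[0.6666, 1.4755]  P^+=[0.2794 0.0250; 0.0250 1.0224]
step 2: x^-=[0.8565, 1.6288]  P^-=[0.4216 0.3142; 0.3142 1.3787]  S=[1.2682]  K=[0.3969; 0.5304]  nu=[2.1001]  x^+=[1.6899, 2.7427]  P^+=[0.2219 0.0472; 0.0472 1.0220]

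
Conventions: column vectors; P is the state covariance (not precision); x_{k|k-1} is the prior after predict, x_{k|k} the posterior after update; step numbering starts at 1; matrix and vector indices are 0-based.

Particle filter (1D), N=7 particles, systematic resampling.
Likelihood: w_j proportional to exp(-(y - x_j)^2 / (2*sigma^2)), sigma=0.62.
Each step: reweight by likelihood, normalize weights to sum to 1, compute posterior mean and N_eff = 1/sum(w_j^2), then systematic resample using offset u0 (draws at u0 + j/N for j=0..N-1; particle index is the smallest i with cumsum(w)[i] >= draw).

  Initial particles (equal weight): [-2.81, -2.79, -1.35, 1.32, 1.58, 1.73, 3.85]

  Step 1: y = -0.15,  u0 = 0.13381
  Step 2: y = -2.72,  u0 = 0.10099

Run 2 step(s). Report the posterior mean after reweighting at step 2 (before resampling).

step 1: w=[0.0004, 0.0005, 0.6285, 0.2461, 0.0834, 0.0412, 0.0000]  mean=-0.3230  Neff=2.1545  idx=[2, 2, 2, 2, 3, 3, 5]
step 2: w=[0.2500, 0.2500, 0.2500, 0.2500, 0.0000, 0.0000, 0.0000]  mean=-1.3500  Neff=4.0000  idx=[0, 0, 1, 2, 2, 3, 3]

post_mean = -1.3500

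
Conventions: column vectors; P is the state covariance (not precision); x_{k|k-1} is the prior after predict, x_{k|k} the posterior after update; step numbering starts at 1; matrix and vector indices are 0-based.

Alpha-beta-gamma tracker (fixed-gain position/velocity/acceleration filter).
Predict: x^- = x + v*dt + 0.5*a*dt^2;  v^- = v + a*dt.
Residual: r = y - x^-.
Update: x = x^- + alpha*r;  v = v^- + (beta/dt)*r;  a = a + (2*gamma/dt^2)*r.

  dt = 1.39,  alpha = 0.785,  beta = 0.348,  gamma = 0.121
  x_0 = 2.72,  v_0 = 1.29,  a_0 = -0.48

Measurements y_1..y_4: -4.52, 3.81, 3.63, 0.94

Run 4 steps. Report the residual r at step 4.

step 1: x_pred=4.0494  r=-8.5694  x^+=-2.6776  v^+=-1.5226  a^+=-1.5533
step 2: x_pred=-6.2946  r=10.1046  x^+=1.6375  v^+=-1.1520  a^+=-0.2877
step 3: x_pred=-0.2417  r=3.8717  x^+=2.7976  v^+=-0.5826  a^+=0.1972
step 4: x_pred=2.1783  r=-1.2383  x^+=1.2062  v^+=-0.6185  a^+=0.0421

resid = -1.2383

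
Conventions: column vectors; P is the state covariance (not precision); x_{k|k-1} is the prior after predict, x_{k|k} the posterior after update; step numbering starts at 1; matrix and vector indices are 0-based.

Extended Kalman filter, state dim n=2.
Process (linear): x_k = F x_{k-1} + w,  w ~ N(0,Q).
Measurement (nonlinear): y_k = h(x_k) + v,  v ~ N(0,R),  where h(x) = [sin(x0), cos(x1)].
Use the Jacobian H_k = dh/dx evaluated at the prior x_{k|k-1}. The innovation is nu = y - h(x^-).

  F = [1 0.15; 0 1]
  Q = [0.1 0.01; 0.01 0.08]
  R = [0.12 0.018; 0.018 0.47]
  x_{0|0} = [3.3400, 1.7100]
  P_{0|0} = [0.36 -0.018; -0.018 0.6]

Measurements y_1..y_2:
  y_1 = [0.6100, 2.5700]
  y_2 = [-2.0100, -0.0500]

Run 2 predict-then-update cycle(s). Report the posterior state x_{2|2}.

step 1: x^-=[3.5965, 1.7100]  P^-=[0.4681 0.0820; 0.0820 0.6800]  H_jac=[-0.8983 0.0000; 0.0000 -0.9903]  S=[0.4977 0.0909; 0.0909 1.1369]  K=[-0.8441 -0.0039; -0.0403 -0.5891]  nu=[1.0494, 2.7088]  x^+=[2.7001, 0.0719]  P^+=[0.1128 0.0172; 0.0172 0.2803]
step 2: x^-=[2.7109, 0.0719]  P^-=[0.2243 0.0692; 0.0692 0.3603]  H_jac=[-0.9087 0.0000; 0.0000 -0.0719]  S=[0.3052 0.0225; 0.0225 0.4719]  K=[-0.6694 0.0214; -0.2028 -0.0452]  nu=[-2.4275, -1.0474]  x^+=[4.3134, 0.6116]  P^+=[0.0880 0.0277; 0.0277 0.3464]

x_post = [4.3134, 0.6116]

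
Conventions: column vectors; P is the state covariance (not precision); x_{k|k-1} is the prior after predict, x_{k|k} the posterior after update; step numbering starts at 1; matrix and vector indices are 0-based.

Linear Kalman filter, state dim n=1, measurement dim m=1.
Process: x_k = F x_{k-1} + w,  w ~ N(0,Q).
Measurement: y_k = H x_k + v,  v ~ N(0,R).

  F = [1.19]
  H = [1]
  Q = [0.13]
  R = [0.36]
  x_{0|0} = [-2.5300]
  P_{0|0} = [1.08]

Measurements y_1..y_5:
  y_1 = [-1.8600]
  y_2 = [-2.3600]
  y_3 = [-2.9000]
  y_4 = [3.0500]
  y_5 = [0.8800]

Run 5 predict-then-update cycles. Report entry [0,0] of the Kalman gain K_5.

step 1: x^-=[-3.0107]  P^-=[1.6594]  S=[2.0194]  K=[0.8217]  nu=[1.1507]  x^+=[-2.0651]  P^+=[0.2958]
step 2: x^-=[-2.4575]  P^-=[0.5489]  S=[0.9089]  K=[0.6039]  nu=[0.0975]  x^+=[-2.3986]  P^+=[0.2174]
step 3: x^-=[-2.8544]  P^-=[0.4379]  S=[0.7979]  K=[0.5488]  nu=[-0.0456]  x^+=[-2.8794]  P^+=[0.1976]
step 4: x^-=[-3.4265]  P^-=[0.4098]  S=[0.7698]  K=[0.5323]  nu=[6.4765]  x^+=[0.0212]  P^+=[0.1916]
step 5: x^-=[0.0252]  P^-=[0.4014]  S=[0.7614]  K=[0.5272]  nu=[0.8548]  x^+=[0.4758]  P^+=[0.1898]

K[0,0] = 0.5272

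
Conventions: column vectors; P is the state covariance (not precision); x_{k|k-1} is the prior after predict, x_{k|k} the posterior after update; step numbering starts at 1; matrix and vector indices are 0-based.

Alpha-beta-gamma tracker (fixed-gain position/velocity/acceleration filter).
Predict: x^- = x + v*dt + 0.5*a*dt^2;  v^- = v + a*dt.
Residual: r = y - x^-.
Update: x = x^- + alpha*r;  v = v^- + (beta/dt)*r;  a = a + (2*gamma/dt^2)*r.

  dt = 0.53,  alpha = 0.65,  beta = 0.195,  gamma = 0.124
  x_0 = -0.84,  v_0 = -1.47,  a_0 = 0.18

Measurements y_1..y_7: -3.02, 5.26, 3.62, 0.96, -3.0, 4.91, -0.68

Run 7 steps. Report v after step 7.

v_post = -2.2110

step 1: x_pred=-1.5938  r=-1.4262  x^+=-2.5208  v^+=-1.8993  a^+=-1.0791
step 2: x_pred=-3.6790  r=8.9390  x^+=2.1313  v^+=0.8176  a^+=6.8129
step 3: x_pred=3.5215  r=0.0985  x^+=3.5855  v^+=4.4647  a^+=6.8999
step 4: x_pred=6.9209  r=-5.9609  x^+=3.0463  v^+=5.9285  a^+=1.6371
step 5: x_pred=6.4183  r=-9.4183  x^+=0.2964  v^+=3.3309  a^+=-6.6781
step 6: x_pred=1.1238  r=3.7862  x^+=3.5848  v^+=1.1845  a^+=-3.3354
step 7: x_pred=3.7442  r=-4.4242  x^+=0.8685  v^+=-2.2110  a^+=-7.2414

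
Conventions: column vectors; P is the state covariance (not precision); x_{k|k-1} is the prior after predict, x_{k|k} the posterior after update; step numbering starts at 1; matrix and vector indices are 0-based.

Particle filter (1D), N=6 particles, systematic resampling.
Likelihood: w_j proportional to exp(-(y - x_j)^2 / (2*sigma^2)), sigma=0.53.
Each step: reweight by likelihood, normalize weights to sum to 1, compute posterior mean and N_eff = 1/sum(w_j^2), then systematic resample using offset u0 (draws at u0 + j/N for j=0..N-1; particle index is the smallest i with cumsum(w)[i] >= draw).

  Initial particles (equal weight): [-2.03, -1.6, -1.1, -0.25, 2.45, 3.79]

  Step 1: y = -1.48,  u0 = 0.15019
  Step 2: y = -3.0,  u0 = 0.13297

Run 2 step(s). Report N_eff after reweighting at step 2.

N_eff = 1.7132

step 1: w=[0.2433, 0.4062, 0.3223, 0.0282, 0.0000, 0.0000]  mean=-1.5054  Neff=3.0407  idx=[0, 1, 1, 2, 2, 3]
step 2: w=[0.7444, 0.1213, 0.1213, 0.0064, 0.0064, 0.0000]  mean=-1.9137  Neff=1.7132  idx=[0, 0, 0, 0, 1, 2]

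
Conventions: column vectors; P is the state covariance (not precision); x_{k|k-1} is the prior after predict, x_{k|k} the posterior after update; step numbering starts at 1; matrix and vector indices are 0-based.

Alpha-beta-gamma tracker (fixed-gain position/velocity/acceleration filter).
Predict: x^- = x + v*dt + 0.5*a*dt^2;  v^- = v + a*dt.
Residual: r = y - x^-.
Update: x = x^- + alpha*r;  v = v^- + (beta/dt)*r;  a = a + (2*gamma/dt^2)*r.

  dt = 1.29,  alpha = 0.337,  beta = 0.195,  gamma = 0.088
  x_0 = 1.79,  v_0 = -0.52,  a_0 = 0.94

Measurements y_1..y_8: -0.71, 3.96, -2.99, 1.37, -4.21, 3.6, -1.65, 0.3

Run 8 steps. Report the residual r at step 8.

resid = 5.9859

step 1: x_pred=1.9013  r=-2.6113  x^+=1.0213  v^+=0.2979  a^+=0.6638
step 2: x_pred=1.9579  r=2.0021  x^+=2.6326  v^+=1.4568  a^+=0.8756
step 3: x_pred=5.2404  r=-8.2304  x^+=2.4668  v^+=1.3422  a^+=0.0051
step 4: x_pred=4.2024  r=-2.8324  x^+=3.2479  v^+=0.9206  a^+=-0.2945
step 5: x_pred=4.1905  r=-8.4005  x^+=1.3595  v^+=-0.7291  a^+=-1.1829
step 6: x_pred=-0.5653  r=4.1653  x^+=0.8384  v^+=-1.6254  a^+=-0.7424
step 7: x_pred=-1.8761  r=0.2261  x^+=-1.7999  v^+=-2.5490  a^+=-0.7185
step 8: x_pred=-5.6859  r=5.9859  x^+=-3.6686  v^+=-2.5709  a^+=-0.0854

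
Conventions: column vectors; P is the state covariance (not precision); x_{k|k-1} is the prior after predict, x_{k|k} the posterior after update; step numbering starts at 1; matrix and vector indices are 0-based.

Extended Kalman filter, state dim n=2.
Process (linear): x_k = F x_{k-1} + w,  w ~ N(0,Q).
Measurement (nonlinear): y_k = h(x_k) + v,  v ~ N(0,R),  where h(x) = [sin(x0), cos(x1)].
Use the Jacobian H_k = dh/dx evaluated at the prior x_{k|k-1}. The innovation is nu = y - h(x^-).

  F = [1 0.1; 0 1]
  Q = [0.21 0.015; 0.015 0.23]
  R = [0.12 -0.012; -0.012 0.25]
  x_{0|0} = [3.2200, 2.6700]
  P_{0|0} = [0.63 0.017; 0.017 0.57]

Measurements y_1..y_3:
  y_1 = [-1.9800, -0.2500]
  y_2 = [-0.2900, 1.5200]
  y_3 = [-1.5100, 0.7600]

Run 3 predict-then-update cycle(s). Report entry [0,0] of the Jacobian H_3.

step 1: x^-=[3.4870, 2.6700]  P^-=[0.8491 0.0890; 0.0890 0.8000]  H_jac=[-0.9409 0.0000; 0.0000 -0.4543]  S=[0.8718 0.0260; 0.0260 0.4151]  K=[-0.9153 -0.0400; -0.0700 -0.8711]  nu=[-1.6414, 0.6408]  x^+=[4.9637, 2.2267]  P^+=[0.1162 -0.0022; -0.0022 0.4775]
step 2: x^-=[5.1864, 2.2267]  P^-=[0.3306 0.0606; 0.0606 0.7075]  H_jac=[0.4565 0.0000; 0.0000 -0.7925]  S=[0.1889 -0.0339; -0.0339 0.6944]  K=[0.7934 -0.0304; 0.0014 -0.8075]  nu=[0.5997, 2.1299]  x^+=[5.5975, 0.5078]  P^+=[0.2094 0.0216; 0.0216 0.2547]
step 3: x^-=[5.6483, 0.5078]  P^-=[0.4262 0.0621; 0.0621 0.4847]  H_jac=[0.8052 0.0000; 0.0000 -0.4862]  S=[0.3963 -0.0363; -0.0363 0.3646]  K=[0.8663 0.0035; 0.0675 -0.6397]  nu=[-0.9169, -0.1138]  x^+=[4.8536, 0.5187]  P^+=[0.1291 0.0196; 0.0196 0.3306]

H_jac[0,0] = 0.8052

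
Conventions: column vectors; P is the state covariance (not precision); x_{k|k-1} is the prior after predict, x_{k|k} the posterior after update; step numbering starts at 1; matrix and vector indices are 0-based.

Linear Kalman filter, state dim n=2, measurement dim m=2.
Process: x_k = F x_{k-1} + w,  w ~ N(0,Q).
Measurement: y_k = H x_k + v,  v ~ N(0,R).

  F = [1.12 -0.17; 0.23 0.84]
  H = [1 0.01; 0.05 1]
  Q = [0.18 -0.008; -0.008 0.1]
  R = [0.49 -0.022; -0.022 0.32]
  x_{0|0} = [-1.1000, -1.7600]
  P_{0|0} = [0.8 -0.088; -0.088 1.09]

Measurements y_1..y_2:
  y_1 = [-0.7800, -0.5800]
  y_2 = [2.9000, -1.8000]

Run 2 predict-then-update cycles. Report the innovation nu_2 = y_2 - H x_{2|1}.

step 1: x^-=[-0.9328, -1.7314]  P^-=[1.2485 -0.0369; -0.0369 0.8774]  S=[1.7379 0.0123; 0.0123 1.1968]  K=[0.7181 0.0140; -0.0214 0.7318]  nu=[0.1701, 1.1980]  x^+=[-0.7939, -0.8583]  P^+=[0.3519 -0.0289; -0.0289 0.2361]
step 2: x^-=[-0.7433, -0.9036]  P^-=[0.6392 0.0228; 0.0228 0.2740]  S=[1.1297 0.0356; 0.0356 0.5979]  K=[0.5642 0.0581; 0.0082 0.4597]  nu=[3.6523, -0.8592]  x^+=[1.2674, -1.2687]  P^+=[0.2753 -0.0076; -0.0076 0.1473]

innov = [3.6523, -0.8592]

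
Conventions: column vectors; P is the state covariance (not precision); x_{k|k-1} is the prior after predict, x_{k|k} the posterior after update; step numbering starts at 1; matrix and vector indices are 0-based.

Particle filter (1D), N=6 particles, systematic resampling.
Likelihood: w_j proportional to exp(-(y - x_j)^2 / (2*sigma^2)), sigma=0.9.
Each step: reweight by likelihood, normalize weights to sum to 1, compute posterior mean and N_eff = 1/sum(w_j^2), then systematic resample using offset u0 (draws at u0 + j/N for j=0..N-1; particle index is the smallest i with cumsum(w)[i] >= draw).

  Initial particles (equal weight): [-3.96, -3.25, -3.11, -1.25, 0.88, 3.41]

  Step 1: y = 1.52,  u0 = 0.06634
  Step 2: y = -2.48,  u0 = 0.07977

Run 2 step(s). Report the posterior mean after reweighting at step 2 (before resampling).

step 1: w=[0.0000, 0.0000, 0.0000, 0.0098, 0.8671, 0.1231]  mean=1.1706  Neff=1.3036  idx=[4, 4, 4, 4, 4, 5]
step 2: w=[0.2000, 0.2000, 0.2000, 0.2000, 0.2000, 0.0000]  mean=0.8800  Neff=5.0000  idx=[0, 1, 2, 2, 3, 4]

post_mean = 0.8800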